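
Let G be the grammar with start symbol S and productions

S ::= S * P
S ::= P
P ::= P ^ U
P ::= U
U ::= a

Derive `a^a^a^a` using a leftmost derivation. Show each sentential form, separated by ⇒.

S ⇒ P ⇒ P^U ⇒ P^U^U ⇒ P^U^U^U ⇒ U^U^U^U ⇒ a^U^U^U ⇒ a^a^U^U ⇒ a^a^a^U ⇒ a^a^a^a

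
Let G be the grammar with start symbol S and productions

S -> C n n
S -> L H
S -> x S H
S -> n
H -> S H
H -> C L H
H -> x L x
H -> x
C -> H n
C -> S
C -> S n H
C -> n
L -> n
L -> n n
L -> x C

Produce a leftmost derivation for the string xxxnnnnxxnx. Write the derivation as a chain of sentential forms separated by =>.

S => LH => xCH => xHnH => xxLxnH => xxxCxnH => xxxSnHxnH => xxxCnnnHxnH => xxxnnnnHxnH => xxxnnnnxxnH => xxxnnnnxxnx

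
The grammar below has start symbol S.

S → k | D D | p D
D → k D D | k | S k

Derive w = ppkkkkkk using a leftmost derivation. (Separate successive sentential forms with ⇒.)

S ⇒ pD ⇒ pSk ⇒ ppDk ⇒ ppkDDk ⇒ ppkSkDk ⇒ ppkDDkDk ⇒ ppkkDkDk ⇒ ppkkkkDk ⇒ ppkkkkkk

S ⇒ pD   [S → p D]
pD ⇒ pSk   [D → S k]
pSk ⇒ ppDk   [S → p D]
ppDk ⇒ ppkDDk   [D → k D D]
ppkDDk ⇒ ppkSkDk   [D → S k]
ppkSkDk ⇒ ppkDDkDk   [S → D D]
ppkDDkDk ⇒ ppkkDkDk   [D → k]
ppkkDkDk ⇒ ppkkkkDk   [D → k]
ppkkkkDk ⇒ ppkkkkkk   [D → k]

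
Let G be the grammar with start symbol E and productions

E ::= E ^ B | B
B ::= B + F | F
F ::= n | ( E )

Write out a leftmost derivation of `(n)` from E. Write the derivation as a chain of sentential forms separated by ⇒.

E ⇒ B ⇒ F ⇒ (E) ⇒ (B) ⇒ (F) ⇒ (n)

E ⇒ B   [E ::= B]
B ⇒ F   [B ::= F]
F ⇒ (E)   [F ::= ( E )]
(E) ⇒ (B)   [E ::= B]
(B) ⇒ (F)   [B ::= F]
(F) ⇒ (n)   [F ::= n]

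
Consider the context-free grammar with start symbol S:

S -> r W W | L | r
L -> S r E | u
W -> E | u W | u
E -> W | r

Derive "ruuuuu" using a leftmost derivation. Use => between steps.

S=>rWW=>ruWW=>ruuWW=>ruuuW=>ruuuuW=>ruuuuu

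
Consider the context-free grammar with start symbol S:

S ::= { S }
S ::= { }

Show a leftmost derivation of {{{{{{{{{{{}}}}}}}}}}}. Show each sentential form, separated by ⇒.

S ⇒ {S}   [S ::= { S }]
{S} ⇒ {{S}}   [S ::= { S }]
{{S}} ⇒ {{{S}}}   [S ::= { S }]
{{{S}}} ⇒ {{{{S}}}}   [S ::= { S }]
{{{{S}}}} ⇒ {{{{{S}}}}}   [S ::= { S }]
{{{{{S}}}}} ⇒ {{{{{{S}}}}}}   [S ::= { S }]
{{{{{{S}}}}}} ⇒ {{{{{{{S}}}}}}}   [S ::= { S }]
{{{{{{{S}}}}}}} ⇒ {{{{{{{{S}}}}}}}}   [S ::= { S }]
{{{{{{{{S}}}}}}}} ⇒ {{{{{{{{{S}}}}}}}}}   [S ::= { S }]
{{{{{{{{{S}}}}}}}}} ⇒ {{{{{{{{{{S}}}}}}}}}}   [S ::= { S }]
{{{{{{{{{{S}}}}}}}}}} ⇒ {{{{{{{{{{{}}}}}}}}}}}   [S ::= { }]

S⇒{S}⇒{{S}}⇒{{{S}}}⇒{{{{S}}}}⇒{{{{{S}}}}}⇒{{{{{{S}}}}}}⇒{{{{{{{S}}}}}}}⇒{{{{{{{{S}}}}}}}}⇒{{{{{{{{{S}}}}}}}}}⇒{{{{{{{{{{S}}}}}}}}}}⇒{{{{{{{{{{{}}}}}}}}}}}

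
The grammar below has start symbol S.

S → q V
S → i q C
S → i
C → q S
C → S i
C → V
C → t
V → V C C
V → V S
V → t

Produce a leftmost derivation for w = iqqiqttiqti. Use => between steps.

S => iqC   [S → i q C]
iqC => iqqS   [C → q S]
iqqS => iqqiqC   [S → i q C]
iqqiqC => iqqiqV   [C → V]
iqqiqV => iqqiqVCC   [V → V C C]
iqqiqVCC => iqqiqtCC   [V → t]
iqqiqtCC => iqqiqttC   [C → t]
iqqiqttC => iqqiqttSi   [C → S i]
iqqiqttSi => iqqiqttiqCi   [S → i q C]
iqqiqttiqCi => iqqiqttiqti   [C → t]

S => iqC => iqqS => iqqiqC => iqqiqV => iqqiqVCC => iqqiqtCC => iqqiqttC => iqqiqttSi => iqqiqttiqCi => iqqiqttiqti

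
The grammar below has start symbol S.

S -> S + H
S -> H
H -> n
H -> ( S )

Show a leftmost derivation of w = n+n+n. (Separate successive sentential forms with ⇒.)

S⇒S+H⇒S+H+H⇒H+H+H⇒n+H+H⇒n+n+H⇒n+n+n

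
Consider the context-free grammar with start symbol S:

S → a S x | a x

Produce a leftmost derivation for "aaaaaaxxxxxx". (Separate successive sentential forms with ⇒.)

S ⇒ aSx   [S → a S x]
aSx ⇒ aaSxx   [S → a S x]
aaSxx ⇒ aaaSxxx   [S → a S x]
aaaSxxx ⇒ aaaaSxxxx   [S → a S x]
aaaaSxxxx ⇒ aaaaaSxxxxx   [S → a S x]
aaaaaSxxxxx ⇒ aaaaaaxxxxxx   [S → a x]

S⇒aSx⇒aaSxx⇒aaaSxxx⇒aaaaSxxxx⇒aaaaaSxxxxx⇒aaaaaaxxxxxx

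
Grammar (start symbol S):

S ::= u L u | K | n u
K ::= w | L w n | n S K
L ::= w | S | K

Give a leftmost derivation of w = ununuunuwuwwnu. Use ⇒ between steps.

S ⇒ uLu ⇒ uKu ⇒ unSKu ⇒ unuLuKu ⇒ unuSuKu ⇒ ununuuKu ⇒ ununuuLwnu ⇒ ununuuKwnu ⇒ ununuunSKwnu ⇒ ununuunuLuKwnu ⇒ ununuunuwuKwnu ⇒ ununuunuwuwwnu

S ⇒ uLu   [S ::= u L u]
uLu ⇒ uKu   [L ::= K]
uKu ⇒ unSKu   [K ::= n S K]
unSKu ⇒ unuLuKu   [S ::= u L u]
unuLuKu ⇒ unuSuKu   [L ::= S]
unuSuKu ⇒ ununuuKu   [S ::= n u]
ununuuKu ⇒ ununuuLwnu   [K ::= L w n]
ununuuLwnu ⇒ ununuuKwnu   [L ::= K]
ununuuKwnu ⇒ ununuunSKwnu   [K ::= n S K]
ununuunSKwnu ⇒ ununuunuLuKwnu   [S ::= u L u]
ununuunuLuKwnu ⇒ ununuunuwuKwnu   [L ::= w]
ununuunuwuKwnu ⇒ ununuunuwuwwnu   [K ::= w]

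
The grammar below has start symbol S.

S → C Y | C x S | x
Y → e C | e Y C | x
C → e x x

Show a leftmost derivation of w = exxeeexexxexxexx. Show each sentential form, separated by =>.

S => CY => exxY => exxeYC => exxeeYCC => exxeeeYCCC => exxeeexCCC => exxeeexexxCC => exxeeexexxexxC => exxeeexexxexxexx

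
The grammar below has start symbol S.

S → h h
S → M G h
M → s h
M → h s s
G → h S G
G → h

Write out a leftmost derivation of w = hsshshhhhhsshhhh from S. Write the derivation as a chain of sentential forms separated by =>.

S=>MGh=>hssGh=>hsshSGh=>hsshMGhGh=>hsshshGhGh=>hsshshhhGh=>hsshshhhhSGh=>hsshshhhhMGhGh=>hsshshhhhhssGhGh=>hsshshhhhhsshhGh=>hsshshhhhhsshhhh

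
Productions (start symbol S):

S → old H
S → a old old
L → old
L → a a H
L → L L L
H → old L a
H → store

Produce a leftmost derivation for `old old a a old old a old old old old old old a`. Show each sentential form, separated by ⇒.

S ⇒ old H ⇒ old old L a ⇒ old old L L L a ⇒ old old L L L L L a ⇒ old old a a H L L L L a ⇒ old old a a old L a L L L L a ⇒ old old a a old old a L L L L a ⇒ old old a a old old a L L L L L L a ⇒ old old a a old old a old L L L L L a ⇒ old old a a old old a old old L L L L a ⇒ old old a a old old a old old old L L L a ⇒ old old a a old old a old old old old L L a ⇒ old old a a old old a old old old old old L a ⇒ old old a a old old a old old old old old old a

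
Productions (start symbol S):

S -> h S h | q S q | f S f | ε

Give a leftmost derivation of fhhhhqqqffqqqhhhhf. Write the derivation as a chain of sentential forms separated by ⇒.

S ⇒ fSf   [S -> f S f]
fSf ⇒ fhShf   [S -> h S h]
fhShf ⇒ fhhShhf   [S -> h S h]
fhhShhf ⇒ fhhhShhhf   [S -> h S h]
fhhhShhhf ⇒ fhhhhShhhhf   [S -> h S h]
fhhhhShhhhf ⇒ fhhhhqSqhhhhf   [S -> q S q]
fhhhhqSqhhhhf ⇒ fhhhhqqSqqhhhhf   [S -> q S q]
fhhhhqqSqqhhhhf ⇒ fhhhhqqqSqqqhhhhf   [S -> q S q]
fhhhhqqqSqqqhhhhf ⇒ fhhhhqqqfSfqqqhhhhf   [S -> f S f]
fhhhhqqqfSfqqqhhhhf ⇒ fhhhhqqqffqqqhhhhf   [S -> ε]

S ⇒ fSf ⇒ fhShf ⇒ fhhShhf ⇒ fhhhShhhf ⇒ fhhhhShhhhf ⇒ fhhhhqSqhhhhf ⇒ fhhhhqqSqqhhhhf ⇒ fhhhhqqqSqqqhhhhf ⇒ fhhhhqqqfSfqqqhhhhf ⇒ fhhhhqqqffqqqhhhhf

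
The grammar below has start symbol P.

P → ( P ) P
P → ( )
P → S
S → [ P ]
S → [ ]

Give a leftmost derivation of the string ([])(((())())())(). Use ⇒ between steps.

P ⇒ (P)P ⇒ (S)P ⇒ ([])P ⇒ ([])(P)P ⇒ ([])((P)P)P ⇒ ([])(((P)P)P)P ⇒ ([])(((())P)P)P ⇒ ([])(((())())P)P ⇒ ([])(((())())())P ⇒ ([])(((())())())()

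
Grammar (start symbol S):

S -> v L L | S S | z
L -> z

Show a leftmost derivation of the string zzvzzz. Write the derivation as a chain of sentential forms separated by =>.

S => SS => zS => zSS => zzS => zzSS => zzvLLS => zzvzLS => zzvzzS => zzvzzz

S => SS   [S -> S S]
SS => zS   [S -> z]
zS => zSS   [S -> S S]
zSS => zzS   [S -> z]
zzS => zzSS   [S -> S S]
zzSS => zzvLLS   [S -> v L L]
zzvLLS => zzvzLS   [L -> z]
zzvzLS => zzvzzS   [L -> z]
zzvzzS => zzvzzz   [S -> z]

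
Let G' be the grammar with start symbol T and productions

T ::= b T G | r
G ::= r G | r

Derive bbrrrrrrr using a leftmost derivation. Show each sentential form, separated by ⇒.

T⇒bTG⇒bbTGG⇒bbrGG⇒bbrrGG⇒bbrrrGG⇒bbrrrrGG⇒bbrrrrrGG⇒bbrrrrrrG⇒bbrrrrrrr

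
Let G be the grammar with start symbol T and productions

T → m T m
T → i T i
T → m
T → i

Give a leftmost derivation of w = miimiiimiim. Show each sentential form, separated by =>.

T => mTm   [T → m T m]
mTm => miTim   [T → i T i]
miTim => miiTiim   [T → i T i]
miiTiim => miimTmiim   [T → m T m]
miimTmiim => miimiTimiim   [T → i T i]
miimiTimiim => miimiiimiim   [T → i]

T => mTm => miTim => miiTiim => miimTmiim => miimiTimiim => miimiiimiim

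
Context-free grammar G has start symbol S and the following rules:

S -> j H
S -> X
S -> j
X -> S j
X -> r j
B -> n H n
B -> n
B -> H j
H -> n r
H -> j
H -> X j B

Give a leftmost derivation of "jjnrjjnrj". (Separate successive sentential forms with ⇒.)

S⇒jH⇒jXjB⇒jSjjB⇒jjHjjB⇒jjnrjjB⇒jjnrjjHj⇒jjnrjjnrj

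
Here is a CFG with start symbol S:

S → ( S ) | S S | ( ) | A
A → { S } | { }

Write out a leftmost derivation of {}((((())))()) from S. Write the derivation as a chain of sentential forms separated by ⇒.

S ⇒ SS   [S → S S]
SS ⇒ AS   [S → A]
AS ⇒ {}S   [A → { }]
{}S ⇒ {}(S)   [S → ( S )]
{}(S) ⇒ {}(SS)   [S → S S]
{}(SS) ⇒ {}((S)S)   [S → ( S )]
{}((S)S) ⇒ {}(((S))S)   [S → ( S )]
{}(((S))S) ⇒ {}((((S)))S)   [S → ( S )]
{}((((S)))S) ⇒ {}((((())))S)   [S → ( )]
{}((((())))S) ⇒ {}((((())))())   [S → ( )]

S⇒SS⇒AS⇒{}S⇒{}(S)⇒{}(SS)⇒{}((S)S)⇒{}(((S))S)⇒{}((((S)))S)⇒{}((((())))S)⇒{}((((())))())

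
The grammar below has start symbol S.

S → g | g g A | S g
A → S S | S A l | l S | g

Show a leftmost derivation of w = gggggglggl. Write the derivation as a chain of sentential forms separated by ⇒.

S ⇒ ggA   [S → g g A]
ggA ⇒ ggSAl   [A → S A l]
ggSAl ⇒ ggggAAl   [S → g g A]
ggggAAl ⇒ ggggSSAl   [A → S S]
ggggSSAl ⇒ gggggSAl   [S → g]
gggggSAl ⇒ ggggggAl   [S → g]
ggggggAl ⇒ gggggglSl   [A → l S]
gggggglSl ⇒ gggggglSgl   [S → S g]
gggggglSgl ⇒ gggggglggl   [S → g]

S ⇒ ggA ⇒ ggSAl ⇒ ggggAAl ⇒ ggggSSAl ⇒ gggggSAl ⇒ ggggggAl ⇒ gggggglSl ⇒ gggggglSgl ⇒ gggggglggl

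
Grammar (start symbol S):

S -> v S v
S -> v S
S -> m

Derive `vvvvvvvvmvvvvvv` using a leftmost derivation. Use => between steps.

S => vSv => vvSvv => vvvSvvv => vvvvSvvvv => vvvvvSvvvvv => vvvvvvSvvvvv => vvvvvvvSvvvvvv => vvvvvvvvSvvvvvv => vvvvvvvvmvvvvvv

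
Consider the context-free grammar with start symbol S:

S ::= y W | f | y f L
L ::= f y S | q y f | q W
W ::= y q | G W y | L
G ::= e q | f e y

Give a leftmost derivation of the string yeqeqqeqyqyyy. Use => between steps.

S=>yW=>yGWy=>yeqWy=>yeqGWyy=>yeqeqWyy=>yeqeqLyy=>yeqeqqWyy=>yeqeqqGWyyy=>yeqeqqeqWyyy=>yeqeqqeqyqyyy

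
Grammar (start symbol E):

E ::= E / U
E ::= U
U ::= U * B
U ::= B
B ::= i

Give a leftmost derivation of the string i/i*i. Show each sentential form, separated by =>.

E => E/U => U/U => B/U => i/U => i/U*B => i/B*B => i/i*B => i/i*i

E => E/U   [E ::= E / U]
E/U => U/U   [E ::= U]
U/U => B/U   [U ::= B]
B/U => i/U   [B ::= i]
i/U => i/U*B   [U ::= U * B]
i/U*B => i/B*B   [U ::= B]
i/B*B => i/i*B   [B ::= i]
i/i*B => i/i*i   [B ::= i]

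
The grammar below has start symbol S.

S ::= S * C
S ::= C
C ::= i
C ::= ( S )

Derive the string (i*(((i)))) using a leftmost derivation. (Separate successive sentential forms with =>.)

S=>C=>(S)=>(S*C)=>(C*C)=>(i*C)=>(i*(S))=>(i*(C))=>(i*((S)))=>(i*((C)))=>(i*(((S))))=>(i*(((C))))=>(i*(((i))))

S => C   [S ::= C]
C => (S)   [C ::= ( S )]
(S) => (S*C)   [S ::= S * C]
(S*C) => (C*C)   [S ::= C]
(C*C) => (i*C)   [C ::= i]
(i*C) => (i*(S))   [C ::= ( S )]
(i*(S)) => (i*(C))   [S ::= C]
(i*(C)) => (i*((S)))   [C ::= ( S )]
(i*((S))) => (i*((C)))   [S ::= C]
(i*((C))) => (i*(((S))))   [C ::= ( S )]
(i*(((S)))) => (i*(((C))))   [S ::= C]
(i*(((C)))) => (i*(((i))))   [C ::= i]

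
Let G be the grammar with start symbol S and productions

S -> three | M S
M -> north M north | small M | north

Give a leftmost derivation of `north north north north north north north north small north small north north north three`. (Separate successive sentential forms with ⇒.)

S ⇒ M S   [S -> M S]
M S ⇒ north M north S   [M -> north M north]
north M north S ⇒ north north M north north S   [M -> north M north]
north north M north north S ⇒ north north north M north north north S   [M -> north M north]
north north north M north north north S ⇒ north north north north north north north S   [M -> north]
north north north north north north north S ⇒ north north north north north north north M S   [S -> M S]
north north north north north north north M S ⇒ north north north north north north north north M north S   [M -> north M north]
north north north north north north north north M north S ⇒ north north north north north north north north small M north S   [M -> small M]
north north north north north north north north small M north S ⇒ north north north north north north north north small north M north north S   [M -> north M north]
north north north north north north north north small north M north north S ⇒ north north north north north north north north small north small M north north S   [M -> small M]
north north north north north north north north small north small M north north S ⇒ north north north north north north north north small north small north north north S   [M -> north]
north north north north north north north north small north small north north north S ⇒ north north north north north north north north small north small north north north three   [S -> three]

S ⇒ M S ⇒ north M north S ⇒ north north M north north S ⇒ north north north M north north north S ⇒ north north north north north north north S ⇒ north north north north north north north M S ⇒ north north north north north north north north M north S ⇒ north north north north north north north north small M north S ⇒ north north north north north north north north small north M north north S ⇒ north north north north north north north north small north small M north north S ⇒ north north north north north north north north small north small north north north S ⇒ north north north north north north north north small north small north north north three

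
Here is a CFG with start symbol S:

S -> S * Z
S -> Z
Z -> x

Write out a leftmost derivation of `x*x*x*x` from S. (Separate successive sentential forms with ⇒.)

S ⇒ S*Z ⇒ S*Z*Z ⇒ S*Z*Z*Z ⇒ Z*Z*Z*Z ⇒ x*Z*Z*Z ⇒ x*x*Z*Z ⇒ x*x*x*Z ⇒ x*x*x*x

S ⇒ S*Z   [S -> S * Z]
S*Z ⇒ S*Z*Z   [S -> S * Z]
S*Z*Z ⇒ S*Z*Z*Z   [S -> S * Z]
S*Z*Z*Z ⇒ Z*Z*Z*Z   [S -> Z]
Z*Z*Z*Z ⇒ x*Z*Z*Z   [Z -> x]
x*Z*Z*Z ⇒ x*x*Z*Z   [Z -> x]
x*x*Z*Z ⇒ x*x*x*Z   [Z -> x]
x*x*x*Z ⇒ x*x*x*x   [Z -> x]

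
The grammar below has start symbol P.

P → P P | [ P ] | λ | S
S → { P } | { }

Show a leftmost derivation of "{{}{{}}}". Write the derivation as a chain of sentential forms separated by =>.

P => S => {P} => {PP} => {PPP} => {SPP} => {{}PP} => {{}P} => {{}S} => {{}{P}} => {{}{PP}} => {{}{SP}} => {{}{{P}P}} => {{}{{}P}} => {{}{{}}}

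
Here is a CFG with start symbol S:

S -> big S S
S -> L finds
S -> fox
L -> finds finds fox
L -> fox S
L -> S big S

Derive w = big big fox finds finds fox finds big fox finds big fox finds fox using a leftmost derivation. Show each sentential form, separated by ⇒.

S ⇒ big S S ⇒ big L finds S ⇒ big S big S finds S ⇒ big L finds big S finds S ⇒ big S big S finds big S finds S ⇒ big big S S big S finds big S finds S ⇒ big big fox S big S finds big S finds S ⇒ big big fox L finds big S finds big S finds S ⇒ big big fox finds finds fox finds big S finds big S finds S ⇒ big big fox finds finds fox finds big fox finds big S finds S ⇒ big big fox finds finds fox finds big fox finds big fox finds S ⇒ big big fox finds finds fox finds big fox finds big fox finds fox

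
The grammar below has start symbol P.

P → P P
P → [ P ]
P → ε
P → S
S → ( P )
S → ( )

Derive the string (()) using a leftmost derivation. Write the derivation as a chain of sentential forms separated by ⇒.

P⇒S⇒(P)⇒(PP)⇒(SP)⇒((P)P)⇒(()P)⇒(())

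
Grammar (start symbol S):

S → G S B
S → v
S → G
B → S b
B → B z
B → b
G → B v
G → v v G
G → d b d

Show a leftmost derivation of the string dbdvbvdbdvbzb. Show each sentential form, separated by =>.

S => GSB => dbdSB => dbdGSBB => dbdBvSBB => dbdSbvSBB => dbdvbvSBB => dbdvbvGBB => dbdvbvdbdBB => dbdvbvdbdBzB => dbdvbvdbdSbzB => dbdvbvdbdvbzB => dbdvbvdbdvbzb

S => GSB   [S → G S B]
GSB => dbdSB   [G → d b d]
dbdSB => dbdGSBB   [S → G S B]
dbdGSBB => dbdBvSBB   [G → B v]
dbdBvSBB => dbdSbvSBB   [B → S b]
dbdSbvSBB => dbdvbvSBB   [S → v]
dbdvbvSBB => dbdvbvGBB   [S → G]
dbdvbvGBB => dbdvbvdbdBB   [G → d b d]
dbdvbvdbdBB => dbdvbvdbdBzB   [B → B z]
dbdvbvdbdBzB => dbdvbvdbdSbzB   [B → S b]
dbdvbvdbdSbzB => dbdvbvdbdvbzB   [S → v]
dbdvbvdbdvbzB => dbdvbvdbdvbzb   [B → b]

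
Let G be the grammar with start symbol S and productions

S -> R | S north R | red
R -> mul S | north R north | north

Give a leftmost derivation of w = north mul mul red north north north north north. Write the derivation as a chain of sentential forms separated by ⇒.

S ⇒ S north R ⇒ S north R north R ⇒ R north R north R ⇒ north R north north R north R ⇒ north mul S north north R north R ⇒ north mul R north north R north R ⇒ north mul mul S north north R north R ⇒ north mul mul red north north R north R ⇒ north mul mul red north north north north R ⇒ north mul mul red north north north north north

S ⇒ S north R   [S -> S north R]
S north R ⇒ S north R north R   [S -> S north R]
S north R north R ⇒ R north R north R   [S -> R]
R north R north R ⇒ north R north north R north R   [R -> north R north]
north R north north R north R ⇒ north mul S north north R north R   [R -> mul S]
north mul S north north R north R ⇒ north mul R north north R north R   [S -> R]
north mul R north north R north R ⇒ north mul mul S north north R north R   [R -> mul S]
north mul mul S north north R north R ⇒ north mul mul red north north R north R   [S -> red]
north mul mul red north north R north R ⇒ north mul mul red north north north north R   [R -> north]
north mul mul red north north north north R ⇒ north mul mul red north north north north north   [R -> north]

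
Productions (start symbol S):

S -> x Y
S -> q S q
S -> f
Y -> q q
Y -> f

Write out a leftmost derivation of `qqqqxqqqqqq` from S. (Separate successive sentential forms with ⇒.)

S ⇒ qSq   [S -> q S q]
qSq ⇒ qqSqq   [S -> q S q]
qqSqq ⇒ qqqSqqq   [S -> q S q]
qqqSqqq ⇒ qqqqSqqqq   [S -> q S q]
qqqqSqqqq ⇒ qqqqxYqqqq   [S -> x Y]
qqqqxYqqqq ⇒ qqqqxqqqqqq   [Y -> q q]

S ⇒ qSq ⇒ qqSqq ⇒ qqqSqqq ⇒ qqqqSqqqq ⇒ qqqqxYqqqq ⇒ qqqqxqqqqqq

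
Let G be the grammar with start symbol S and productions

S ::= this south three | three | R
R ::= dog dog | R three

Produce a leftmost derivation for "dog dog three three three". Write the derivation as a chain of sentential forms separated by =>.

S => R   [S ::= R]
R => R three   [R ::= R three]
R three => R three three   [R ::= R three]
R three three => R three three three   [R ::= R three]
R three three three => dog dog three three three   [R ::= dog dog]

S => R => R three => R three three => R three three three => dog dog three three three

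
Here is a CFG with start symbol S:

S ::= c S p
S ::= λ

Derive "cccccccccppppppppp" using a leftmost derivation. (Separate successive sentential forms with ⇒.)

S⇒cSp⇒ccSpp⇒cccSppp⇒ccccSpppp⇒cccccSppppp⇒ccccccSpppppp⇒cccccccSppppppp⇒ccccccccSpppppppp⇒cccccccccSppppppppp⇒cccccccccppppppppp

S ⇒ cSp   [S ::= c S p]
cSp ⇒ ccSpp   [S ::= c S p]
ccSpp ⇒ cccSppp   [S ::= c S p]
cccSppp ⇒ ccccSpppp   [S ::= c S p]
ccccSpppp ⇒ cccccSppppp   [S ::= c S p]
cccccSppppp ⇒ ccccccSpppppp   [S ::= c S p]
ccccccSpppppp ⇒ cccccccSppppppp   [S ::= c S p]
cccccccSppppppp ⇒ ccccccccSpppppppp   [S ::= c S p]
ccccccccSpppppppp ⇒ cccccccccSppppppppp   [S ::= c S p]
cccccccccSppppppppp ⇒ cccccccccppppppppp   [S ::= λ]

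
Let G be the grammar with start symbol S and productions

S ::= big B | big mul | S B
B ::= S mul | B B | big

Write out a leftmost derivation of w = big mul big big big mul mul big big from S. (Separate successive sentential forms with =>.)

S => S B => S B B => S B B B => big mul B B B => big mul big B B => big mul big B B B => big mul big B B B B => big mul big big B B B => big mul big big S mul B B => big mul big big big mul mul B B => big mul big big big mul mul big B => big mul big big big mul mul big big

S => S B   [S ::= S B]
S B => S B B   [S ::= S B]
S B B => S B B B   [S ::= S B]
S B B B => big mul B B B   [S ::= big mul]
big mul B B B => big mul big B B   [B ::= big]
big mul big B B => big mul big B B B   [B ::= B B]
big mul big B B B => big mul big B B B B   [B ::= B B]
big mul big B B B B => big mul big big B B B   [B ::= big]
big mul big big B B B => big mul big big S mul B B   [B ::= S mul]
big mul big big S mul B B => big mul big big big mul mul B B   [S ::= big mul]
big mul big big big mul mul B B => big mul big big big mul mul big B   [B ::= big]
big mul big big big mul mul big B => big mul big big big mul mul big big   [B ::= big]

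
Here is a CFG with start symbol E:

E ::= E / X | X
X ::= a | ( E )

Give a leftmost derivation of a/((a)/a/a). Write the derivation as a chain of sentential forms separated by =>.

E => E/X   [E ::= E / X]
E/X => X/X   [E ::= X]
X/X => a/X   [X ::= a]
a/X => a/(E)   [X ::= ( E )]
a/(E) => a/(E/X)   [E ::= E / X]
a/(E/X) => a/(E/X/X)   [E ::= E / X]
a/(E/X/X) => a/(X/X/X)   [E ::= X]
a/(X/X/X) => a/((E)/X/X)   [X ::= ( E )]
a/((E)/X/X) => a/((X)/X/X)   [E ::= X]
a/((X)/X/X) => a/((a)/X/X)   [X ::= a]
a/((a)/X/X) => a/((a)/a/X)   [X ::= a]
a/((a)/a/X) => a/((a)/a/a)   [X ::= a]

E => E/X => X/X => a/X => a/(E) => a/(E/X) => a/(E/X/X) => a/(X/X/X) => a/((E)/X/X) => a/((X)/X/X) => a/((a)/X/X) => a/((a)/a/X) => a/((a)/a/a)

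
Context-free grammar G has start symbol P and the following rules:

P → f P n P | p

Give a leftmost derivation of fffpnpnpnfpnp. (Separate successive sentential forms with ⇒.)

P ⇒ fPnP   [P → f P n P]
fPnP ⇒ ffPnPnP   [P → f P n P]
ffPnPnP ⇒ fffPnPnPnP   [P → f P n P]
fffPnPnPnP ⇒ fffpnPnPnP   [P → p]
fffpnPnPnP ⇒ fffpnpnPnP   [P → p]
fffpnpnPnP ⇒ fffpnpnpnP   [P → p]
fffpnpnpnP ⇒ fffpnpnpnfPnP   [P → f P n P]
fffpnpnpnfPnP ⇒ fffpnpnpnfpnP   [P → p]
fffpnpnpnfpnP ⇒ fffpnpnpnfpnp   [P → p]

P⇒fPnP⇒ffPnPnP⇒fffPnPnPnP⇒fffpnPnPnP⇒fffpnpnPnP⇒fffpnpnpnP⇒fffpnpnpnfPnP⇒fffpnpnpnfpnP⇒fffpnpnpnfpnp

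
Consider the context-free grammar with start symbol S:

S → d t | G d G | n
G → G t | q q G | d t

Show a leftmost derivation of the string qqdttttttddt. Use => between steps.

S=>GdG=>GtdG=>GttdG=>GtttdG=>GttttdG=>qqGttttdG=>qqGtttttdG=>qqdttttttdG=>qqdttttttddt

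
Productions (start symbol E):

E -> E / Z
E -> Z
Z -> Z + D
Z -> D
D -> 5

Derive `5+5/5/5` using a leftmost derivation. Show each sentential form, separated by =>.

E => E/Z => E/Z/Z => Z/Z/Z => Z+D/Z/Z => D+D/Z/Z => 5+D/Z/Z => 5+5/Z/Z => 5+5/D/Z => 5+5/5/Z => 5+5/5/D => 5+5/5/5

E => E/Z   [E -> E / Z]
E/Z => E/Z/Z   [E -> E / Z]
E/Z/Z => Z/Z/Z   [E -> Z]
Z/Z/Z => Z+D/Z/Z   [Z -> Z + D]
Z+D/Z/Z => D+D/Z/Z   [Z -> D]
D+D/Z/Z => 5+D/Z/Z   [D -> 5]
5+D/Z/Z => 5+5/Z/Z   [D -> 5]
5+5/Z/Z => 5+5/D/Z   [Z -> D]
5+5/D/Z => 5+5/5/Z   [D -> 5]
5+5/5/Z => 5+5/5/D   [Z -> D]
5+5/5/D => 5+5/5/5   [D -> 5]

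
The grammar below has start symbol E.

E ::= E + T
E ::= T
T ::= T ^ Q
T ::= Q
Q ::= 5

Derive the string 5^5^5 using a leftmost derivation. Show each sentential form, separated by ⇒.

E ⇒ T ⇒ T^Q ⇒ T^Q^Q ⇒ Q^Q^Q ⇒ 5^Q^Q ⇒ 5^5^Q ⇒ 5^5^5

E ⇒ T   [E ::= T]
T ⇒ T^Q   [T ::= T ^ Q]
T^Q ⇒ T^Q^Q   [T ::= T ^ Q]
T^Q^Q ⇒ Q^Q^Q   [T ::= Q]
Q^Q^Q ⇒ 5^Q^Q   [Q ::= 5]
5^Q^Q ⇒ 5^5^Q   [Q ::= 5]
5^5^Q ⇒ 5^5^5   [Q ::= 5]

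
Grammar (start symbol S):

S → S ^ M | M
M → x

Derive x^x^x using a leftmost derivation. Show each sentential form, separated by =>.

S => S^M   [S → S ^ M]
S^M => S^M^M   [S → S ^ M]
S^M^M => M^M^M   [S → M]
M^M^M => x^M^M   [M → x]
x^M^M => x^x^M   [M → x]
x^x^M => x^x^x   [M → x]

S => S^M => S^M^M => M^M^M => x^M^M => x^x^M => x^x^x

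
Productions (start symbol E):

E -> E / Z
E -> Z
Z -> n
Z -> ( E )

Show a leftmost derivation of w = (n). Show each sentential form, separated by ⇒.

E ⇒ Z ⇒ (E) ⇒ (Z) ⇒ (n)

E ⇒ Z   [E -> Z]
Z ⇒ (E)   [Z -> ( E )]
(E) ⇒ (Z)   [E -> Z]
(Z) ⇒ (n)   [Z -> n]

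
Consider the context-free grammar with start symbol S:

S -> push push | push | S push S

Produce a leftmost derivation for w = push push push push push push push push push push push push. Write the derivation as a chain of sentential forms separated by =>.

S => S push S   [S -> S push S]
S push S => S push S push S   [S -> S push S]
S push S push S => S push S push S push S   [S -> S push S]
S push S push S push S => S push S push S push S push S   [S -> S push S]
S push S push S push S push S => push push S push S push S push S   [S -> push]
push push S push S push S push S => push push push push push S push S push S   [S -> push push]
push push push push push S push S push S => push push push push push push push push S push S   [S -> push push]
push push push push push push push push S push S => push push push push push push push push push push push S   [S -> push push]
push push push push push push push push push push push S => push push push push push push push push push push push push   [S -> push]

S => S push S => S push S push S => S push S push S push S => S push S push S push S push S => push push S push S push S push S => push push push push push S push S push S => push push push push push push push push S push S => push push push push push push push push push push push S => push push push push push push push push push push push push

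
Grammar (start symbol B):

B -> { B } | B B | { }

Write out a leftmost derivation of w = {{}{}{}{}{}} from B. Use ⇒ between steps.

B⇒{B}⇒{BB}⇒{{}B}⇒{{}BB}⇒{{}BBB}⇒{{}BBBB}⇒{{}{}BBB}⇒{{}{}{}BB}⇒{{}{}{}{}B}⇒{{}{}{}{}{}}

B ⇒ {B}   [B -> { B }]
{B} ⇒ {BB}   [B -> B B]
{BB} ⇒ {{}B}   [B -> { }]
{{}B} ⇒ {{}BB}   [B -> B B]
{{}BB} ⇒ {{}BBB}   [B -> B B]
{{}BBB} ⇒ {{}BBBB}   [B -> B B]
{{}BBBB} ⇒ {{}{}BBB}   [B -> { }]
{{}{}BBB} ⇒ {{}{}{}BB}   [B -> { }]
{{}{}{}BB} ⇒ {{}{}{}{}B}   [B -> { }]
{{}{}{}{}B} ⇒ {{}{}{}{}{}}   [B -> { }]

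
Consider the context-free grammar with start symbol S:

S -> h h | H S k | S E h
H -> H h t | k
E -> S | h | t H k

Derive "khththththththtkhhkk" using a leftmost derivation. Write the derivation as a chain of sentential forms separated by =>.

S => HSk   [S -> H S k]
HSk => HhtSk   [H -> H h t]
HhtSk => HhthtSk   [H -> H h t]
HhthtSk => HhththtSk   [H -> H h t]
HhththtSk => HhthththtSk   [H -> H h t]
HhthththtSk => HhththththtSk   [H -> H h t]
HhththththtSk => HhthththththtSk   [H -> H h t]
HhthththththtSk => HhththththththtSk   [H -> H h t]
HhththththththtSk => khththththththtSk   [H -> k]
khththththththtSk => khththththththtHSkk   [S -> H S k]
khththththththtHSkk => khththththththtkSkk   [H -> k]
khththththththtkSkk => khththththththtkhhkk   [S -> h h]

S=>HSk=>HhtSk=>HhthtSk=>HhththtSk=>HhthththtSk=>HhththththtSk=>HhthththththtSk=>HhththththththtSk=>khththththththtSk=>khththththththtHSkk=>khththththththtkSkk=>khththththththtkhhkk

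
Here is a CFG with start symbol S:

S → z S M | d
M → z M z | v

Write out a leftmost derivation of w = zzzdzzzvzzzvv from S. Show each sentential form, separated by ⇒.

S ⇒ zSM ⇒ zzSMM ⇒ zzzSMMM ⇒ zzzdMMM ⇒ zzzdzMzMM ⇒ zzzdzzMzzMM ⇒ zzzdzzzMzzzMM ⇒ zzzdzzzvzzzMM ⇒ zzzdzzzvzzzvM ⇒ zzzdzzzvzzzvv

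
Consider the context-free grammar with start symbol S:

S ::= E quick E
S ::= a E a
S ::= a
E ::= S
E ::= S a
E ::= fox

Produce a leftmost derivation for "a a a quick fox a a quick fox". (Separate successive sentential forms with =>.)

S => E quick E => S quick E => a E a quick E => a S a a quick E => a E quick E a a quick E => a S a quick E a a quick E => a a a quick E a a quick E => a a a quick fox a a quick E => a a a quick fox a a quick fox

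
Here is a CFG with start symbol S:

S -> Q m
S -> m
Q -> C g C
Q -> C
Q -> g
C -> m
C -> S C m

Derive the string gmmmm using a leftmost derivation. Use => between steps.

S => Qm   [S -> Q m]
Qm => Cm   [Q -> C]
Cm => SCmm   [C -> S C m]
SCmm => QmCmm   [S -> Q m]
QmCmm => gmCmm   [Q -> g]
gmCmm => gmmmm   [C -> m]

S => Qm => Cm => SCmm => QmCmm => gmCmm => gmmmm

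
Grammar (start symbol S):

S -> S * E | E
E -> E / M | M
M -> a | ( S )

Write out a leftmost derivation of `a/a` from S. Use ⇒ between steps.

S ⇒ E   [S -> E]
E ⇒ E/M   [E -> E / M]
E/M ⇒ M/M   [E -> M]
M/M ⇒ a/M   [M -> a]
a/M ⇒ a/a   [M -> a]

S⇒E⇒E/M⇒M/M⇒a/M⇒a/a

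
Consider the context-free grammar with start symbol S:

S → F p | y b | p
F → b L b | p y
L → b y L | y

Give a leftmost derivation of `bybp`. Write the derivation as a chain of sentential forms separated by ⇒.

S ⇒ Fp   [S → F p]
Fp ⇒ bLbp   [F → b L b]
bLbp ⇒ bybp   [L → y]

S ⇒ Fp ⇒ bLbp ⇒ bybp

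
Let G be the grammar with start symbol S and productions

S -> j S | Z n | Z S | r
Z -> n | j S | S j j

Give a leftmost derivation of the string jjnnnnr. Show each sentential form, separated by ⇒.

S ⇒ ZS   [S -> Z S]
ZS ⇒ jSS   [Z -> j S]
jSS ⇒ jZnS   [S -> Z n]
jZnS ⇒ jjSnS   [Z -> j S]
jjSnS ⇒ jjZSnS   [S -> Z S]
jjZSnS ⇒ jjnSnS   [Z -> n]
jjnSnS ⇒ jjnZnnS   [S -> Z n]
jjnZnnS ⇒ jjnnnnS   [Z -> n]
jjnnnnS ⇒ jjnnnnr   [S -> r]

S⇒ZS⇒jSS⇒jZnS⇒jjSnS⇒jjZSnS⇒jjnSnS⇒jjnZnnS⇒jjnnnnS⇒jjnnnnr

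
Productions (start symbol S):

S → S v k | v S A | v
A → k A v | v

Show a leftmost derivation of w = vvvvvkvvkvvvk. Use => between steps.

S => Svk   [S → S v k]
Svk => vSAvk   [S → v S A]
vSAvk => vvSAAvk   [S → v S A]
vvSAAvk => vvSvkAAvk   [S → S v k]
vvSvkAAvk => vvvSAvkAAvk   [S → v S A]
vvvSAvkAAvk => vvvSvkAvkAAvk   [S → S v k]
vvvSvkAvkAAvk => vvvvvkAvkAAvk   [S → v]
vvvvvkAvkAAvk => vvvvvkvvkAAvk   [A → v]
vvvvvkvvkAAvk => vvvvvkvvkvAvk   [A → v]
vvvvvkvvkvAvk => vvvvvkvvkvvvk   [A → v]

S => Svk => vSAvk => vvSAAvk => vvSvkAAvk => vvvSAvkAAvk => vvvSvkAvkAAvk => vvvvvkAvkAAvk => vvvvvkvvkAAvk => vvvvvkvvkvAvk => vvvvvkvvkvvvk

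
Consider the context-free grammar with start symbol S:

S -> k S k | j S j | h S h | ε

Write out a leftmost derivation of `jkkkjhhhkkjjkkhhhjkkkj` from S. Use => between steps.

S => jSj   [S -> j S j]
jSj => jkSkj   [S -> k S k]
jkSkj => jkkSkkj   [S -> k S k]
jkkSkkj => jkkkSkkkj   [S -> k S k]
jkkkSkkkj => jkkkjSjkkkj   [S -> j S j]
jkkkjSjkkkj => jkkkjhShjkkkj   [S -> h S h]
jkkkjhShjkkkj => jkkkjhhShhjkkkj   [S -> h S h]
jkkkjhhShhjkkkj => jkkkjhhhShhhjkkkj   [S -> h S h]
jkkkjhhhShhhjkkkj => jkkkjhhhkSkhhhjkkkj   [S -> k S k]
jkkkjhhhkSkhhhjkkkj => jkkkjhhhkkSkkhhhjkkkj   [S -> k S k]
jkkkjhhhkkSkkhhhjkkkj => jkkkjhhhkkjSjkkhhhjkkkj   [S -> j S j]
jkkkjhhhkkjSjkkhhhjkkkj => jkkkjhhhkkjjkkhhhjkkkj   [S -> ε]

S => jSj => jkSkj => jkkSkkj => jkkkSkkkj => jkkkjSjkkkj => jkkkjhShjkkkj => jkkkjhhShhjkkkj => jkkkjhhhShhhjkkkj => jkkkjhhhkSkhhhjkkkj => jkkkjhhhkkSkkhhhjkkkj => jkkkjhhhkkjSjkkhhhjkkkj => jkkkjhhhkkjjkkhhhjkkkj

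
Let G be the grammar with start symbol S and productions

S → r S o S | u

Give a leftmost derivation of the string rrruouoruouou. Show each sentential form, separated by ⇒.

S ⇒ rSoS ⇒ rrSoSoS ⇒ rrrSoSoSoS ⇒ rrruoSoSoS ⇒ rrruouoSoS ⇒ rrruouorSoSoS ⇒ rrruouoruoSoS ⇒ rrruouoruouoS ⇒ rrruouoruouou

S ⇒ rSoS   [S → r S o S]
rSoS ⇒ rrSoSoS   [S → r S o S]
rrSoSoS ⇒ rrrSoSoSoS   [S → r S o S]
rrrSoSoSoS ⇒ rrruoSoSoS   [S → u]
rrruoSoSoS ⇒ rrruouoSoS   [S → u]
rrruouoSoS ⇒ rrruouorSoSoS   [S → r S o S]
rrruouorSoSoS ⇒ rrruouoruoSoS   [S → u]
rrruouoruoSoS ⇒ rrruouoruouoS   [S → u]
rrruouoruouoS ⇒ rrruouoruouou   [S → u]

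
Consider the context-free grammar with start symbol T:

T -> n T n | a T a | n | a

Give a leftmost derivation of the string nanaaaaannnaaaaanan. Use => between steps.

T => nTn   [T -> n T n]
nTn => naTan   [T -> a T a]
naTan => nanTnan   [T -> n T n]
nanTnan => nanaTanan   [T -> a T a]
nanaTanan => nanaaTaanan   [T -> a T a]
nanaaTaanan => nanaaaTaaanan   [T -> a T a]
nanaaaTaaanan => nanaaaaTaaaanan   [T -> a T a]
nanaaaaTaaaanan => nanaaaaaTaaaaanan   [T -> a T a]
nanaaaaaTaaaaanan => nanaaaaanTnaaaaanan   [T -> n T n]
nanaaaaanTnaaaaanan => nanaaaaannnaaaaanan   [T -> n]

T => nTn => naTan => nanTnan => nanaTanan => nanaaTaanan => nanaaaTaaanan => nanaaaaTaaaanan => nanaaaaaTaaaaanan => nanaaaaanTnaaaaanan => nanaaaaannnaaaaanan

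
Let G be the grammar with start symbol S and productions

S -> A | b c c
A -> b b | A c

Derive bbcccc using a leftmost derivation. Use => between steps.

S => A => Ac => Acc => Accc => Acccc => bbcccc

S => A   [S -> A]
A => Ac   [A -> A c]
Ac => Acc   [A -> A c]
Acc => Accc   [A -> A c]
Accc => Acccc   [A -> A c]
Acccc => bbcccc   [A -> b b]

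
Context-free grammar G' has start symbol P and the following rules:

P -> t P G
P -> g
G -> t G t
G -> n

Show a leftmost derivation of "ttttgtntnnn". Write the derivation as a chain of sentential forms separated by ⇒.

P ⇒ tPG ⇒ ttPGG ⇒ tttPGGG ⇒ ttttPGGGG ⇒ ttttgGGGG ⇒ ttttgtGtGGG ⇒ ttttgtntGGG ⇒ ttttgtntnGG ⇒ ttttgtntnnG ⇒ ttttgtntnnn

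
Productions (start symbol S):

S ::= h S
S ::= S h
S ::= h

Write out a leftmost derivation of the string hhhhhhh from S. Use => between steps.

S => hS => hhS => hhSh => hhShh => hhhShh => hhhhShh => hhhhhhh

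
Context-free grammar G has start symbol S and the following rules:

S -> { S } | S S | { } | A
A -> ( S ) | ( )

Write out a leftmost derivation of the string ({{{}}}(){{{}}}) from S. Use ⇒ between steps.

S ⇒ A ⇒ (S) ⇒ (SS) ⇒ (SSS) ⇒ ({S}SS) ⇒ ({{S}}SS) ⇒ ({{{}}}SS) ⇒ ({{{}}}AS) ⇒ ({{{}}}()S) ⇒ ({{{}}}(){S}) ⇒ ({{{}}}(){{S}}) ⇒ ({{{}}}(){{{}}})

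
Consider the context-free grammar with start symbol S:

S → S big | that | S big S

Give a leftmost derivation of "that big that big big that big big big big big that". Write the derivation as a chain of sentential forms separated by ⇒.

S ⇒ S big S ⇒ S big S big S ⇒ that big S big S ⇒ that big S big big S ⇒ that big S big big big S ⇒ that big S big big big big S ⇒ that big S big S big big big big S ⇒ that big S big big S big big big big S ⇒ that big that big big S big big big big S ⇒ that big that big big S big big big big big S ⇒ that big that big big that big big big big big S ⇒ that big that big big that big big big big big that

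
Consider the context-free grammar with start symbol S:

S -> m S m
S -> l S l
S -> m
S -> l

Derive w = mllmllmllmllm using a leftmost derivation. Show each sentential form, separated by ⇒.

S ⇒ mSm ⇒ mlSlm ⇒ mllSllm ⇒ mllmSmllm ⇒ mllmlSlmllm ⇒ mllmllSllmllm ⇒ mllmllmllmllm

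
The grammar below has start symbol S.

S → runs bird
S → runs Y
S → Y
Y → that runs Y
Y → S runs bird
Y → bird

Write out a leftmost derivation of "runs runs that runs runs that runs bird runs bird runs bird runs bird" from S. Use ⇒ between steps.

S ⇒ Y   [S → Y]
Y ⇒ S runs bird   [Y → S runs bird]
S runs bird ⇒ runs Y runs bird   [S → runs Y]
runs Y runs bird ⇒ runs S runs bird runs bird   [Y → S runs bird]
runs S runs bird runs bird ⇒ runs runs Y runs bird runs bird   [S → runs Y]
runs runs Y runs bird runs bird ⇒ runs runs that runs Y runs bird runs bird   [Y → that runs Y]
runs runs that runs Y runs bird runs bird ⇒ runs runs that runs S runs bird runs bird runs bird   [Y → S runs bird]
runs runs that runs S runs bird runs bird runs bird ⇒ runs runs that runs runs Y runs bird runs bird runs bird   [S → runs Y]
runs runs that runs runs Y runs bird runs bird runs bird ⇒ runs runs that runs runs that runs Y runs bird runs bird runs bird   [Y → that runs Y]
runs runs that runs runs that runs Y runs bird runs bird runs bird ⇒ runs runs that runs runs that runs bird runs bird runs bird runs bird   [Y → bird]

S ⇒ Y ⇒ S runs bird ⇒ runs Y runs bird ⇒ runs S runs bird runs bird ⇒ runs runs Y runs bird runs bird ⇒ runs runs that runs Y runs bird runs bird ⇒ runs runs that runs S runs bird runs bird runs bird ⇒ runs runs that runs runs Y runs bird runs bird runs bird ⇒ runs runs that runs runs that runs Y runs bird runs bird runs bird ⇒ runs runs that runs runs that runs bird runs bird runs bird runs bird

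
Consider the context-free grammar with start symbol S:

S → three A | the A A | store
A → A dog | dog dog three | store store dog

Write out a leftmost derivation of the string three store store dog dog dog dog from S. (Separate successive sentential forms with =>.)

S => three A   [S → three A]
three A => three A dog   [A → A dog]
three A dog => three A dog dog   [A → A dog]
three A dog dog => three A dog dog dog   [A → A dog]
three A dog dog dog => three store store dog dog dog dog   [A → store store dog]

S => three A => three A dog => three A dog dog => three A dog dog dog => three store store dog dog dog dog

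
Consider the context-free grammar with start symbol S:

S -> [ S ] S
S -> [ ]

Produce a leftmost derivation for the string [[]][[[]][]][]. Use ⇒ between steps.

S ⇒ [S]S   [S -> [ S ] S]
[S]S ⇒ [[]]S   [S -> [ ]]
[[]]S ⇒ [[]][S]S   [S -> [ S ] S]
[[]][S]S ⇒ [[]][[S]S]S   [S -> [ S ] S]
[[]][[S]S]S ⇒ [[]][[[]]S]S   [S -> [ ]]
[[]][[[]]S]S ⇒ [[]][[[]][]]S   [S -> [ ]]
[[]][[[]][]]S ⇒ [[]][[[]][]][]   [S -> [ ]]

S ⇒ [S]S ⇒ [[]]S ⇒ [[]][S]S ⇒ [[]][[S]S]S ⇒ [[]][[[]]S]S ⇒ [[]][[[]][]]S ⇒ [[]][[[]][]][]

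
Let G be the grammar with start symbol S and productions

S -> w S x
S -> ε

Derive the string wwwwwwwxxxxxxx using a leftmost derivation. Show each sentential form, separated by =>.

S => wSx => wwSxx => wwwSxxx => wwwwSxxxx => wwwwwSxxxxx => wwwwwwSxxxxxx => wwwwwwwSxxxxxxx => wwwwwwwxxxxxxx

S => wSx   [S -> w S x]
wSx => wwSxx   [S -> w S x]
wwSxx => wwwSxxx   [S -> w S x]
wwwSxxx => wwwwSxxxx   [S -> w S x]
wwwwSxxxx => wwwwwSxxxxx   [S -> w S x]
wwwwwSxxxxx => wwwwwwSxxxxxx   [S -> w S x]
wwwwwwSxxxxxx => wwwwwwwSxxxxxxx   [S -> w S x]
wwwwwwwSxxxxxxx => wwwwwwwxxxxxxx   [S -> ε]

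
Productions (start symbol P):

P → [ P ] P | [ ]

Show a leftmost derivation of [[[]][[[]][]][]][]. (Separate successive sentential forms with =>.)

P => [P]P => [[P]P]P => [[[]]P]P => [[[]][P]P]P => [[[]][[P]P]P]P => [[[]][[[]]P]P]P => [[[]][[[]][]]P]P => [[[]][[[]][]][]]P => [[[]][[[]][]][]][]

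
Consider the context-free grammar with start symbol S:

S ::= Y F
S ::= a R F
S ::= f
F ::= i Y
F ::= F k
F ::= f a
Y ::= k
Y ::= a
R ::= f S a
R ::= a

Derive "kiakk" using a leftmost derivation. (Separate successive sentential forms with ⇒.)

S ⇒ YF   [S ::= Y F]
YF ⇒ kF   [Y ::= k]
kF ⇒ kFk   [F ::= F k]
kFk ⇒ kFkk   [F ::= F k]
kFkk ⇒ kiYkk   [F ::= i Y]
kiYkk ⇒ kiakk   [Y ::= a]

S⇒YF⇒kF⇒kFk⇒kFkk⇒kiYkk⇒kiakk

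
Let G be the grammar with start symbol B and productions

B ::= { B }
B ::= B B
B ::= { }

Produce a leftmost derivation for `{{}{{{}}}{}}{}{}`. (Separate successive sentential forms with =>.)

B=>BB=>BBB=>{B}BB=>{BB}BB=>{BBB}BB=>{{}BB}BB=>{{}{B}B}BB=>{{}{{B}}B}BB=>{{}{{{}}}B}BB=>{{}{{{}}}{}}BB=>{{}{{{}}}{}}{}B=>{{}{{{}}}{}}{}{}

B => BB   [B ::= B B]
BB => BBB   [B ::= B B]
BBB => {B}BB   [B ::= { B }]
{B}BB => {BB}BB   [B ::= B B]
{BB}BB => {BBB}BB   [B ::= B B]
{BBB}BB => {{}BB}BB   [B ::= { }]
{{}BB}BB => {{}{B}B}BB   [B ::= { B }]
{{}{B}B}BB => {{}{{B}}B}BB   [B ::= { B }]
{{}{{B}}B}BB => {{}{{{}}}B}BB   [B ::= { }]
{{}{{{}}}B}BB => {{}{{{}}}{}}BB   [B ::= { }]
{{}{{{}}}{}}BB => {{}{{{}}}{}}{}B   [B ::= { }]
{{}{{{}}}{}}{}B => {{}{{{}}}{}}{}{}   [B ::= { }]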